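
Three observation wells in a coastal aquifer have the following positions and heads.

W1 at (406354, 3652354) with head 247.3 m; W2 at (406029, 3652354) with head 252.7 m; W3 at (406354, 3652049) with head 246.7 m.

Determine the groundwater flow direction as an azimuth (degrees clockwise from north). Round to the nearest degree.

097°

∂h/∂x = (252.7 − 247.3) / (406029 − 406354) = -0.01662
∂h/∂y = (246.7 − 247.3) / (3652049 − 3652354) = +0.001967
Flow direction (−∇h) has components (+0.01662 E, -0.001967 N).
Azimuth = atan2(E, N) = atan2(+0.01662, -0.001967) = 96.8° ≈ 097°.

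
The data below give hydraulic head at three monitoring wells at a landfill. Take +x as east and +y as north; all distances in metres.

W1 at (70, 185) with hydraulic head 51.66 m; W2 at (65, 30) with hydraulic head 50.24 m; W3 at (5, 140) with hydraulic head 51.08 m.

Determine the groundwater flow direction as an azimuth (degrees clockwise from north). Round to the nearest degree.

196°

With h = a·x + b·y + c and W1 as origin, the differences give:
  (-5)·a + (-155)·b = -1.42
  (-65)·a + (-45)·b = -0.58
Eliminate b (×(-45) and ×(-155), subtract): -9850·a = -26.000 → a = ∂h/∂x = +0.002640
Back-substitute: b = ∂h/∂y = +0.009076.
Flow direction (−∇h) has components (-0.002640 E, -0.009076 N).
Azimuth = atan2(E, N) = atan2(-0.002640, -0.009076) = 196.2° ≈ 196°.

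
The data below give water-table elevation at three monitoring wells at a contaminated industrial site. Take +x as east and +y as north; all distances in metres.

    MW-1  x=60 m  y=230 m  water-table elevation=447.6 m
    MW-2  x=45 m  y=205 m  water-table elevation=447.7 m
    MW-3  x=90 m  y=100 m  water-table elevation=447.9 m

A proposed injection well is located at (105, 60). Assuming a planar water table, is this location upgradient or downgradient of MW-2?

With h = a·x + b·y + c and MW-1 as origin, the differences give:
  (-15)·a + (-25)·b = +0.1
  30·a + (-130)·b = +0.3
Eliminate b (×(-130) and ×(-25), subtract): 2700·a = -5.50 → a = ∂h/∂x = -0.002037
Back-substitute: b = ∂h/∂y = -0.002778.
Head at (105, 60) = 447.6 + (-0.002037)·(45) + (-0.002778)·(-170) = 447.98 m.
That is higher than the 447.7 m at MW-2, so the point is upgradient.

upgradient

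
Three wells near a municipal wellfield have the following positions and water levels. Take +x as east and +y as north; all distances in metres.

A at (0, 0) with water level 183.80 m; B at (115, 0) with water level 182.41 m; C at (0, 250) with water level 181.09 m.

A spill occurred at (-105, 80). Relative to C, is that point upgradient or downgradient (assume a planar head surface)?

∂h/∂x = (182.41 − 183.80) / (115 − 0) = -0.01209
∂h/∂y = (181.09 − 183.80) / (250 − 0) = -0.01084
Head at (-105, 80) = 183.80 + (-0.01209)·(-105) + (-0.01084)·(80) = 184.20 m.
That is higher than the 181.09 m at C, so the point is upgradient.

upgradient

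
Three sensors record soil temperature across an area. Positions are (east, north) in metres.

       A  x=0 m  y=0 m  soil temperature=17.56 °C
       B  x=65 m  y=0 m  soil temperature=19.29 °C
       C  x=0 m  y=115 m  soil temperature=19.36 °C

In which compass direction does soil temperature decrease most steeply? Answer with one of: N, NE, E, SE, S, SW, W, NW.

∂T/∂x = (19.29 − 17.56) / (65 − 0) = +0.02662
∂T/∂y = (19.36 − 17.56) / (115 − 0) = +0.01565
Steepest decrease is along −∇f = (-0.02662 E, -0.01565 N) → southwest.

SW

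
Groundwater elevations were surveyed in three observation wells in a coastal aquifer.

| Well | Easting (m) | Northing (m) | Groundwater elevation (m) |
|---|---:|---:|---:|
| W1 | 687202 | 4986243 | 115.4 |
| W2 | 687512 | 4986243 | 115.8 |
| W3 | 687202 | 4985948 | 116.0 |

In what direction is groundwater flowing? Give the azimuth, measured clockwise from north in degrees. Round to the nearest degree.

∂h/∂x = (115.8 − 115.4) / (687512 − 687202) = +0.001290
∂h/∂y = (116.0 − 115.4) / (4985948 − 4986243) = -0.002034
Flow direction (−∇h) has components (-0.001290 E, +0.002034 N).
Azimuth = atan2(E, N) = atan2(-0.001290, +0.002034) = 327.6° ≈ 328°.

328°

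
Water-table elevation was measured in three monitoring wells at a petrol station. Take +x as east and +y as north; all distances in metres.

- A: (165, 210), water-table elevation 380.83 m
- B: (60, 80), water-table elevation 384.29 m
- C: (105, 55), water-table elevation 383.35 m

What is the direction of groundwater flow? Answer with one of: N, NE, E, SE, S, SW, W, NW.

Three-point gradient (reference A): Δ to B = (-105, -130, +3.46), Δ to C = (-60, -155, +2.52).
∂h/∂x = -0.02463, ∂h/∂y = -0.006726 (det = 8475).
Flow = −∇h = (+0.02463 east, +0.006726 north), which points east.

E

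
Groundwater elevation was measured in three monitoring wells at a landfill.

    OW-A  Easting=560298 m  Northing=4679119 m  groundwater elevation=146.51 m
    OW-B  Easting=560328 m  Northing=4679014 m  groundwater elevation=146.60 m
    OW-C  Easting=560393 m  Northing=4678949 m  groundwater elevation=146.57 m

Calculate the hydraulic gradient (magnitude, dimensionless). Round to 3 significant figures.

0.00231

Taking OW-A as reference: OW-B−OW-A = (30, -105, +0.09); OW-C−OW-A = (95, -170, +0.06).
Solve a·Δx + b·Δy = Δh: det = 30·(-170) − 95·(-105) = 4875.
∂h/∂x = [(+0.09)·(-170) − (+0.06)·(-105)] / 4875 = -0.001846
∂h/∂y = [30·(+0.06) − 95·(+0.09)] / 4875 = -0.001385
|∇h| = √(-0.001846² + -0.001385²) = 0.002308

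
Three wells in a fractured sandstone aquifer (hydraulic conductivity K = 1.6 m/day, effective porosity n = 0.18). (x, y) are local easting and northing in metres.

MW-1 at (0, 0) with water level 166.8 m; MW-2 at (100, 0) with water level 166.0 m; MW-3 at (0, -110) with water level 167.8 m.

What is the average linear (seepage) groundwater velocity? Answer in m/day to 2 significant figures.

∂h/∂x = (166.0 − 166.8) / (100 − 0) = -0.008000
∂h/∂y = (167.8 − 166.8) / (-110 − 0) = -0.009091
|∇h| = √(-0.008000² + -0.009091²) = 0.01211
Seepage velocity v = K·i/n = 1.6 × 0.01211 / 0.18 = 0.1076 m/day.

0.11 m/day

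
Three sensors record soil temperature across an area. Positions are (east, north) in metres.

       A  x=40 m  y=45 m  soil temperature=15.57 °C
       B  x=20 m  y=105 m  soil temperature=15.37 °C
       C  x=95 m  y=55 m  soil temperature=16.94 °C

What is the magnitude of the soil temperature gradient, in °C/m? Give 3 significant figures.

Three-point gradient (reference A): Δ to B = (-20, 60, -0.20), Δ to C = (55, 10, +1.37).
∂T/∂x = +0.02406, ∂T/∂y = +0.004686 (det = -3500).
|∇f| = √(0.02406² + 0.004686²) = 0.02451 °C/m

0.0245 °C/m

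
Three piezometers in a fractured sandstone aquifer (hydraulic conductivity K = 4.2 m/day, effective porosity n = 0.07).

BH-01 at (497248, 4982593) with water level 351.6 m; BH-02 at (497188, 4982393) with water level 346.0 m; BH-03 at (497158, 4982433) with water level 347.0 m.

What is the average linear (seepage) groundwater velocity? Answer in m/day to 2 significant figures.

1.6 m/day

Taking BH-01 as reference: BH-02−BH-01 = (-60, -200, -5.6); BH-03−BH-01 = (-90, -160, -4.6).
Solve a·Δx + b·Δy = Δh: det = (-60)·(-160) − (-90)·(-200) = -8400.
∂h/∂x = [(-5.6)·(-160) − (-4.6)·(-200)] / -8400 = +0.002857
∂h/∂y = [(-60)·(-4.6) − (-90)·(-5.6)] / -8400 = +0.02714
|∇h| = √(0.002857² + 0.02714²) = 0.02729
Seepage velocity v = K·i/n = 4.2 × 0.02729 / 0.07 = 1.637 m/day.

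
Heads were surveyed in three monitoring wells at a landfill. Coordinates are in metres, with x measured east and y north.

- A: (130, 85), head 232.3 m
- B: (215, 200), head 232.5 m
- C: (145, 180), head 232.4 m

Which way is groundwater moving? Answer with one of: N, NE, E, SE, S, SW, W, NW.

Taking A as reference: B−A = (85, 115, +0.2); C−A = (15, 95, +0.1).
Determinant of the coordinate differences = 85·95 − 15·115 = 6350.
∂h/∂x = [(+0.2)·95 − (+0.1)·115] / 6350 = +0.001181
∂h/∂y = [85·(+0.1) − 15·(+0.2)] / 6350 = +0.0008661
Flow = −∇h = (-0.001181 east, -0.0008661 north), which points southwest.

SW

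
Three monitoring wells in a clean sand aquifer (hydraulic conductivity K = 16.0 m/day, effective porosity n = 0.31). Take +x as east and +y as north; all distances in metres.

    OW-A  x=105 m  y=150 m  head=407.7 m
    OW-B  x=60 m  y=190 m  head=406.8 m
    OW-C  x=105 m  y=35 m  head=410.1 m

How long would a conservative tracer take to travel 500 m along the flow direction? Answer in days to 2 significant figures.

Three-point gradient (reference OW-A): Δ to OW-B = (-45, 40, -0.9), Δ to OW-C = (0, -115, +2.4).
∂h/∂x = +0.001449, ∂h/∂y = -0.02087 (det = 5175).
|∇h| = √(0.001449² + -0.02087²) = 0.02092
Seepage velocity v = K·i/n = 16.0 × 0.02092 / 0.31 = 1.08 m/day.
t = 500 / 1.08 = 463 days.

460 days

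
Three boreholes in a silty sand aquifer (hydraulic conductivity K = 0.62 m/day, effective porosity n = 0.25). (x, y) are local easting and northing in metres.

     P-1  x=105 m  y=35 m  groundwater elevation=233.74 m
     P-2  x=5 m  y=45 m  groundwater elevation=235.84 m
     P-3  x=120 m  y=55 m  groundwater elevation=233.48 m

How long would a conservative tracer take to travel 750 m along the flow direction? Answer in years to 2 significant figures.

Taking P-1 as reference: P-2−P-1 = (-100, 10, +2.10); P-3−P-1 = (15, 20, -0.26).
Solve a·Δx + b·Δy = Δh: det = (-100)·20 − 15·10 = -2150.
∂h/∂x = [(+2.10)·20 − (-0.26)·10] / -2150 = -0.02074
∂h/∂y = [(-100)·(-0.26) − 15·(+2.10)] / -2150 = +0.002558
|∇h| = √(-0.02074² + 0.002558²) = 0.0209
Seepage velocity v = K·i/n = 0.62 × 0.0209 / 0.25 = 0.05183 m/day.
t = 750 / 0.05183 = 1.447e+04 days = 39.6 years.

40 years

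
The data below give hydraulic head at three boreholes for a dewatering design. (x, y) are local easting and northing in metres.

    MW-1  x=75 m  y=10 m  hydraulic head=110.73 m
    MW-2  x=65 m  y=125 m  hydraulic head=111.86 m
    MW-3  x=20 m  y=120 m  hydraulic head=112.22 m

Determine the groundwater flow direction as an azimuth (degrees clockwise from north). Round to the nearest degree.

135°

With h = a·x + b·y + c and MW-1 as origin, the differences give:
  (-10)·a + 115·b = +1.13
  (-55)·a + 110·b = +1.49
Eliminate b (×110 and ×115, subtract): 5225·a = -47.050 → a = ∂h/∂x = -0.009005
Back-substitute: b = ∂h/∂y = +0.009043.
Flow direction (−∇h) has components (+0.009005 E, -0.009043 N).
Azimuth = atan2(E, N) = atan2(+0.009005, -0.009043) = 135.1° ≈ 135°.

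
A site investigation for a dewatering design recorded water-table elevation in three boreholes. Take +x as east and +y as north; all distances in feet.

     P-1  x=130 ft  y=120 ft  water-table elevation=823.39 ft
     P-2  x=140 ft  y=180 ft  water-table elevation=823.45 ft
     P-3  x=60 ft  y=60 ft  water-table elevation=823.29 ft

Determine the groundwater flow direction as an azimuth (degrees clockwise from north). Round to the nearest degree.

217°

Differences from P-1: to P-2 (Δx, Δy, Δh) = (10, 60, +0.06); to P-3 = (-70, -60, -0.10).
Determinant of the coordinate differences = 10·(-60) − (-70)·60 = 3600.
∂h/∂x = [(+0.06)·(-60) − (-0.10)·60] / 3600 = +0.0006667
∂h/∂y = [10·(-0.10) − (-70)·(+0.06)] / 3600 = +0.0008889
Flow direction (−∇h) has components (-0.0006667 E, -0.0008889 N).
Azimuth = atan2(E, N) = atan2(-0.0006667, -0.0008889) = 216.9° ≈ 217°.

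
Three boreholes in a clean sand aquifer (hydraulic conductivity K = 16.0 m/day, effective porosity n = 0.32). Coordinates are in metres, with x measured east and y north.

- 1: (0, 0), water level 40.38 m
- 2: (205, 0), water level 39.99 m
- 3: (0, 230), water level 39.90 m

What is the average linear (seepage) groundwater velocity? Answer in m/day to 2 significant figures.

∂h/∂x = (39.99 − 40.38) / (205 − 0) = -0.001902
∂h/∂y = (39.90 − 40.38) / (230 − 0) = -0.002087
|∇h| = √(-0.001902² + -0.002087²) = 0.002824
Seepage velocity v = K·i/n = 16.0 × 0.002824 / 0.32 = 0.1412 m/day.

0.14 m/day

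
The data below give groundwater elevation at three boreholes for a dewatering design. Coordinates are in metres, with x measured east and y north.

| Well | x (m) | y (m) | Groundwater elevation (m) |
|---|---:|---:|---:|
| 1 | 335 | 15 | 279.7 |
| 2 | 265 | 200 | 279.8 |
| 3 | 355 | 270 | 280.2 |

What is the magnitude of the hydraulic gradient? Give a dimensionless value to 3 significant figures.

0.00355

Taking 1 as reference: 2−1 = (-70, 185, +0.1); 3−1 = (20, 255, +0.5).
Determinant of the coordinate differences = (-70)·255 − 20·185 = -21550.
∂h/∂x = [(+0.1)·255 − (+0.5)·185] / -21550 = +0.003109
∂h/∂y = [(-70)·(+0.5) − 20·(+0.1)] / -21550 = +0.001717
|∇h| = √(0.003109² + 0.001717²) = 0.003552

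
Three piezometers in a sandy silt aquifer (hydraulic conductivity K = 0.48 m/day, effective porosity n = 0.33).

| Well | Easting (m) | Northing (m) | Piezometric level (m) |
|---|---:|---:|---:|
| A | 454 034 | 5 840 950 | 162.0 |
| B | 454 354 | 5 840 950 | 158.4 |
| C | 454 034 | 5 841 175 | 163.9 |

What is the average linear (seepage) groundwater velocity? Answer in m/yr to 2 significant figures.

7.5 m/yr

∂h/∂x = (158.4 − 162.0) / (454354 − 454034) = -0.01125
∂h/∂y = (163.9 − 162.0) / (5841175 − 5840950) = +0.008444
|∇h| = √(-0.01125² + 0.008444²) = 0.01407
Seepage velocity v = K·i/n = 0.48 × 0.01407 / 0.33 = 0.02047 m/day = 7.477 m/yr.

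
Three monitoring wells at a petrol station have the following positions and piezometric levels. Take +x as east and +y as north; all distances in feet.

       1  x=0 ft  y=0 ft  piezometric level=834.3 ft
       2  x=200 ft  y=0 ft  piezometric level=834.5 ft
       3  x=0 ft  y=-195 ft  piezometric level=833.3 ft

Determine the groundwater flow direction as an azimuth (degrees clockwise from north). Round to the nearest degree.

∂h/∂x = (834.5 − 834.3) / (200 − 0) = +0.001000
∂h/∂y = (833.3 − 834.3) / (-195 − 0) = +0.005128
Flow direction (−∇h) has components (-0.001000 E, -0.005128 N).
Azimuth = atan2(E, N) = atan2(-0.001000, -0.005128) = 191.0° ≈ 191°.

191°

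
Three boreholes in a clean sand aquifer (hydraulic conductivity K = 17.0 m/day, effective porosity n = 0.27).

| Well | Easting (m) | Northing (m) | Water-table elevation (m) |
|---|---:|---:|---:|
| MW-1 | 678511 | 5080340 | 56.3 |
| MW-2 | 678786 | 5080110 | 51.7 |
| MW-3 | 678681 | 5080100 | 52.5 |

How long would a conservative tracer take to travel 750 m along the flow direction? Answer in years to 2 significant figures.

Taking MW-1 as reference: MW-2−MW-1 = (275, -230, -4.6); MW-3−MW-1 = (170, -240, -3.8).
Solve a·Δx + b·Δy = Δh: det = 275·(-240) − 170·(-230) = -26900.
∂h/∂x = [(-4.6)·(-240) − (-3.8)·(-230)] / -26900 = -0.008550
∂h/∂y = [275·(-3.8) − 170·(-4.6)] / -26900 = +0.009777
|∇h| = √(-0.008550² + 0.009777²) = 0.01299
Seepage velocity v = K·i/n = 17.0 × 0.01299 / 0.27 = 0.8179 m/day.
t = 750 / 0.8179 = 917 days = 2.51 years.

2.5 years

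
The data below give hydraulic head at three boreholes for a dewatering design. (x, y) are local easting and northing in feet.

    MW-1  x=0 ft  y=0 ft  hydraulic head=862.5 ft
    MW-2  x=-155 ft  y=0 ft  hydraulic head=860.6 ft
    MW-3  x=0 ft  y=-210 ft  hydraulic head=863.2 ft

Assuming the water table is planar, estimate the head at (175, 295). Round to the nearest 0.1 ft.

∂h/∂x = (860.6 − 862.5) / (-155 − 0) = +0.01226
∂h/∂y = (863.2 − 862.5) / (-210 − 0) = -0.003333
h(175, 295) = 862.5 + (+0.01226)·(175) + (-0.003333)·(295) = 862.5 +2.145 -0.983 = 863.662 ft.

863.7 ft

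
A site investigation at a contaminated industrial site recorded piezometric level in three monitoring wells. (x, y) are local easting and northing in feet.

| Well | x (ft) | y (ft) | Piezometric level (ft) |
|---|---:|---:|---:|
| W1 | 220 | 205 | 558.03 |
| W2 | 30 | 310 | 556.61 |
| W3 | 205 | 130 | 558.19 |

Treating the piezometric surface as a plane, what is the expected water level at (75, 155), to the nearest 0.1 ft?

557.4 ft

Taking W1 as reference: W2−W1 = (-190, 105, -1.42); W3−W1 = (-15, -75, +0.16).
Determinant of the coordinate differences = (-190)·(-75) − (-15)·105 = 15825.
∂h/∂x = [(-1.42)·(-75) − (+0.16)·105] / 15825 = +0.005668
∂h/∂y = [(-190)·(+0.16) − (-15)·(-1.42)] / 15825 = -0.003267
h(75, 155) = 558.03 + (+0.005668)·(-145) + (-0.003267)·(-50) = 558.03 -0.822 +0.163 = 557.371 ft.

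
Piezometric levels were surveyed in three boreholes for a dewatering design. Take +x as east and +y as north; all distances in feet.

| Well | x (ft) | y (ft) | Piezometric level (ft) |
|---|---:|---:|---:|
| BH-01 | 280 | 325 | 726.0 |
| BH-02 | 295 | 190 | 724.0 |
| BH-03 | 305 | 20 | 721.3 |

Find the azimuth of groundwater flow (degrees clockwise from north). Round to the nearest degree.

230°

With h = a·x + b·y + c and BH-01 as origin, the differences give:
  15·a + (-135)·b = -2.0
  25·a + (-305)·b = -4.7
Eliminate b (×(-305) and ×(-135), subtract): -1200·a = -24.50 → a = ∂h/∂x = +0.02042
Back-substitute: b = ∂h/∂y = +0.01708.
Flow direction (−∇h) has components (-0.02042 E, -0.01708 N).
Azimuth = atan2(E, N) = atan2(-0.02042, -0.01708) = 230.1° ≈ 230°.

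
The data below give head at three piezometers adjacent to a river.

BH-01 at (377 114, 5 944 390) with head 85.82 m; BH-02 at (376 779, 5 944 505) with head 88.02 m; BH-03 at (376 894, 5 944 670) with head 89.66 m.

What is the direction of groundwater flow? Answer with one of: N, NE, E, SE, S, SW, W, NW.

S

Differences from BH-01: to BH-02 (Δx, Δy, Δh) = (-335, 115, +2.20); to BH-03 = (-220, 280, +3.84).
Solve a·Δx + b·Δy = Δh: det = (-335)·280 − (-220)·115 = -68500.
∂h/∂x = [(+2.20)·280 − (+3.84)·115] / -68500 = -0.002546
∂h/∂y = [(-335)·(+3.84) − (-220)·(+2.20)] / -68500 = +0.01171
Flow = −∇h = (+0.002546 east, -0.01171 north), which points south.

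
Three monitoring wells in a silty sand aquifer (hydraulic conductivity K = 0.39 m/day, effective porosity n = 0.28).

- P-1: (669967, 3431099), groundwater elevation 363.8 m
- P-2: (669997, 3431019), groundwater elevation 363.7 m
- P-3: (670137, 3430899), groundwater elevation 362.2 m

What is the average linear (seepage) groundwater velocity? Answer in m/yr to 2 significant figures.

Differences from P-1: to P-2 (Δx, Δy, Δh) = (30, -80, -0.1); to P-3 = (170, -200, -1.6).
Determinant of the coordinate differences = 30·(-200) − 170·(-80) = 7600.
∂h/∂x = [(-0.1)·(-200) − (-1.6)·(-80)] / 7600 = -0.01421
∂h/∂y = [30·(-1.6) − 170·(-0.1)] / 7600 = -0.004079
|∇h| = √(-0.01421² + -0.004079²) = 0.01478
Seepage velocity v = K·i/n = 0.39 × 0.01478 / 0.28 = 0.02059 m/day = 7.52 m/yr.

7.5 m/yr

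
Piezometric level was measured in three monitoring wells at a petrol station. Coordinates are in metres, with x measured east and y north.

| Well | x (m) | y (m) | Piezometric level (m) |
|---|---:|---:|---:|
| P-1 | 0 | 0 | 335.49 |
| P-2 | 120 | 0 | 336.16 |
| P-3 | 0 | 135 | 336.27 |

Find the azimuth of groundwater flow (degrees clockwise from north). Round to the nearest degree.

224°

∂h/∂x = (336.16 − 335.49) / (120 − 0) = +0.005583
∂h/∂y = (336.27 − 335.49) / (135 − 0) = +0.005778
Flow direction (−∇h) has components (-0.005583 E, -0.005778 N).
Azimuth = atan2(E, N) = atan2(-0.005583, -0.005778) = 224.0° ≈ 224°.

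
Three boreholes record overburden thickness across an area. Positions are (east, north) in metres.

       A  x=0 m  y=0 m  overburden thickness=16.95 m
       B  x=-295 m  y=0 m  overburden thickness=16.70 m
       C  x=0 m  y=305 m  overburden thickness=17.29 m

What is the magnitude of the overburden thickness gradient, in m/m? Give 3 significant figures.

∂d/∂x = (16.70 − 16.95) / (-295 − 0) = +0.0008475
∂d/∂y = (17.29 − 16.95) / (305 − 0) = +0.001115
|∇f| = √(0.0008475² + 0.001115²) = 0.001401 m/m

0.00140 m/m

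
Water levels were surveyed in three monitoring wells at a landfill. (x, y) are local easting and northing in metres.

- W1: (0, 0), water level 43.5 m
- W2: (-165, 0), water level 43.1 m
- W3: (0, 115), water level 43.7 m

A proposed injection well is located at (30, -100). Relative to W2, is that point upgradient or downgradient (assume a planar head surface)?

∂h/∂x = (43.1 − 43.5) / (-165 − 0) = +0.002424
∂h/∂y = (43.7 − 43.5) / (115 − 0) = +0.001739
Head at (30, -100) = 43.5 + (+0.002424)·(30) + (+0.001739)·(-100) = 43.40 m.
That is higher than the 43.1 m at W2, so the point is upgradient.

upgradient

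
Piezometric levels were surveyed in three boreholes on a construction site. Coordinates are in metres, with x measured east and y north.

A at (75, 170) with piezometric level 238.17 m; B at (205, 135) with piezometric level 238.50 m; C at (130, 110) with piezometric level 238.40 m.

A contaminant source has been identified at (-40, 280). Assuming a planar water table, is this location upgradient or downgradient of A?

downgradient

Differences from A: to B (Δx, Δy, Δh) = (130, -35, +0.33); to C = (55, -60, +0.23).
Determinant of the coordinate differences = 130·(-60) − 55·(-35) = -5875.
∂h/∂x = [(+0.33)·(-60) − (+0.23)·(-35)] / -5875 = +0.002000
∂h/∂y = [130·(+0.23) − 55·(+0.33)] / -5875 = -0.002000
Head at (-40, 280) = 238.17 + (+0.002000)·(-115) + (-0.002000)·(110) = 237.72 m.
That is lower than the 238.17 m at A, so the point is downgradient.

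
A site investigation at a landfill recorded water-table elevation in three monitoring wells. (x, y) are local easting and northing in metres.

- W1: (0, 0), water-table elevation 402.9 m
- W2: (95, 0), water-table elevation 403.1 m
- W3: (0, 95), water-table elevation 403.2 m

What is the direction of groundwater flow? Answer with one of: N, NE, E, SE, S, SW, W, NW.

SW

∂h/∂x = (403.1 − 402.9) / (95 − 0) = +0.002105
∂h/∂y = (403.2 − 402.9) / (95 − 0) = +0.003158
Flow = −∇h = (-0.002105 east, -0.003158 north), which points southwest.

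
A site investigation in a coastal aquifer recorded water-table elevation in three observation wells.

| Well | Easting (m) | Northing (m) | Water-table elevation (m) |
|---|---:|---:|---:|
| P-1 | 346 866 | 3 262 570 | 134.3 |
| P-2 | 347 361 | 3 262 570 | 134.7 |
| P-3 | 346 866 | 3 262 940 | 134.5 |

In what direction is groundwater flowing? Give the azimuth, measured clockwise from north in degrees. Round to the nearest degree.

236°

∂h/∂x = (134.7 − 134.3) / (347361 − 346866) = +0.0008081
∂h/∂y = (134.5 − 134.3) / (3262940 − 3262570) = +0.0005405
Flow direction (−∇h) has components (-0.0008081 E, -0.0005405 N).
Azimuth = atan2(E, N) = atan2(-0.0008081, -0.0005405) = 236.2° ≈ 236°.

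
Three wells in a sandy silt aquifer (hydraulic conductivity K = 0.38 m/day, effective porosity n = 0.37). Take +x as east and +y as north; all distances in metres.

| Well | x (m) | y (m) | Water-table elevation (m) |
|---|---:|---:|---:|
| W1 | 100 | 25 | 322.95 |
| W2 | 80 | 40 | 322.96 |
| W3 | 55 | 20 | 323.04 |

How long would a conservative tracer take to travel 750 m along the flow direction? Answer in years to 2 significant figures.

Three-point gradient (reference W1): Δ to W2 = (-20, 15, +0.01), Δ to W3 = (-45, -5, +0.09).
∂h/∂x = -0.001806, ∂h/∂y = -0.001742 (det = 775).
|∇h| = √(-0.001806² + -0.001742²) = 0.002509
Seepage velocity v = K·i/n = 0.38 × 0.002509 / 0.37 = 0.002577 m/day.
t = 750 / 0.002577 = 2.91e+05 days = 797 years.

800 years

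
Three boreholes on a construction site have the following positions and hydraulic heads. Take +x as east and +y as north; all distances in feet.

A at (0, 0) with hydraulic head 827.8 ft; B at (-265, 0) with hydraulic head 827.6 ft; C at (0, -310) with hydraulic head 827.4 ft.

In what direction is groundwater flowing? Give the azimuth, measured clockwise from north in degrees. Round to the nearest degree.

∂h/∂x = (827.6 − 827.8) / (-265 − 0) = +0.0007547
∂h/∂y = (827.4 − 827.8) / (-310 − 0) = +0.001290
Flow direction (−∇h) has components (-0.0007547 E, -0.001290 N).
Azimuth = atan2(E, N) = atan2(-0.0007547, -0.001290) = 210.3° ≈ 210°.

210°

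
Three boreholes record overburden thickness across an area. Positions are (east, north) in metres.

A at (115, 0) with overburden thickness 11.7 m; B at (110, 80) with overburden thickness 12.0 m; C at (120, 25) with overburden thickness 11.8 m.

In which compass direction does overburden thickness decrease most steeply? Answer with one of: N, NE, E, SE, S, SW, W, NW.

Differences from A: to B (Δx, Δy, Δh) = (-5, 80, +0.3); to C = (5, 25, +0.1).
Determinant of the coordinate differences = (-5)·25 − 5·80 = -525.
∂d/∂x = [(+0.3)·25 − (+0.1)·80] / -525 = +0.0009524
∂d/∂y = [(-5)·(+0.1) − 5·(+0.3)] / -525 = +0.003810
Steepest decrease is along −∇f = (-0.0009524 E, -0.003810 N) → south.

S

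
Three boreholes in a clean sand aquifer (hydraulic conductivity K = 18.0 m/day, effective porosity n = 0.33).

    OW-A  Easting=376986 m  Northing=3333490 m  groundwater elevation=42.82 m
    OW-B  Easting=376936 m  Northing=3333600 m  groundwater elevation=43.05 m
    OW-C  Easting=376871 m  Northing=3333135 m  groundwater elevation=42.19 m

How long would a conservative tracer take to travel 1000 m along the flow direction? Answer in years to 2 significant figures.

26 years

Taking OW-A as reference: OW-B−OW-A = (-50, 110, +0.23); OW-C−OW-A = (-115, -355, -0.63).
Solve a·Δx + b·Δy = Δh: det = (-50)·(-355) − (-115)·110 = 30400.
∂h/∂x = [(+0.23)·(-355) − (-0.63)·110] / 30400 = -0.0004062
∂h/∂y = [(-50)·(-0.63) − (-115)·(+0.23)] / 30400 = +0.001906
|∇h| = √(-0.0004062² + 0.001906²) = 0.001949
Seepage velocity v = K·i/n = 18.0 × 0.001949 / 0.33 = 0.1063 m/day.
t = 1000 / 0.1063 = 9407 days = 25.8 years.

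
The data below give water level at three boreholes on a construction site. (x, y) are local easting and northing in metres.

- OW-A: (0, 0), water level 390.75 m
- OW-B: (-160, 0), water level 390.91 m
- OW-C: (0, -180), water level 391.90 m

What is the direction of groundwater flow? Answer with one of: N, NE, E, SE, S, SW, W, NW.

N

∂h/∂x = (390.91 − 390.75) / (-160 − 0) = -0.001000
∂h/∂y = (391.90 − 390.75) / (-180 − 0) = -0.006389
Flow = −∇h = (+0.001000 east, +0.006389 north), which points north.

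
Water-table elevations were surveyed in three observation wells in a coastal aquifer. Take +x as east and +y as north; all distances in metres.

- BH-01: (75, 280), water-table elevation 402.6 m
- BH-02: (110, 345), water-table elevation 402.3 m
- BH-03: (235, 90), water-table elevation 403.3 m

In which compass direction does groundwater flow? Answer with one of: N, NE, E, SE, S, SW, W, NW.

N

With h = a·x + b·y + c and BH-01 as origin, the differences give:
  35·a + 65·b = -0.3
  160·a + (-190)·b = +0.7
Eliminate b (×(-190) and ×65, subtract): -17050·a = 11.50 → a = ∂h/∂x = -0.0006745
Back-substitute: b = ∂h/∂y = -0.004252.
Flow = −∇h = (+0.0006745 east, +0.004252 north), which points north.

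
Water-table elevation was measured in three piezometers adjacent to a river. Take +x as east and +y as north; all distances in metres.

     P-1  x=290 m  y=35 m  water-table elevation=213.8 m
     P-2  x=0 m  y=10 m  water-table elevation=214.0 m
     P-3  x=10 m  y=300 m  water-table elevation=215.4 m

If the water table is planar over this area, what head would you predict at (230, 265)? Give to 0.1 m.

Differences from P-1: to P-2 (Δx, Δy, Δh) = (-290, -25, +0.2); to P-3 = (-280, 265, +1.6).
Determinant of the coordinate differences = (-290)·265 − (-280)·(-25) = -83850.
∂h/∂x = [(+0.2)·265 − (+1.6)·(-25)] / -83850 = -0.001109
∂h/∂y = [(-290)·(+1.6) − (-280)·(+0.2)] / -83850 = +0.004866
h(230, 265) = 213.8 + (-0.001109)·(-60) + (+0.004866)·(230) = 213.8 +0.067 +1.119 = 214.986 m.

215.0 m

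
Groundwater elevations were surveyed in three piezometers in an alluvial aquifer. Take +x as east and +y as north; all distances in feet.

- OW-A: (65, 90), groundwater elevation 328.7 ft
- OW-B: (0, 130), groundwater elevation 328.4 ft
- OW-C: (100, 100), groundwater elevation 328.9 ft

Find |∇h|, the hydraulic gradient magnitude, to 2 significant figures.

0.0055

Taking OW-A as reference: OW-B−OW-A = (-65, 40, -0.3); OW-C−OW-A = (35, 10, +0.2).
Determinant of the coordinate differences = (-65)·10 − 35·40 = -2050.
∂h/∂x = [(-0.3)·10 − (+0.2)·40] / -2050 = +0.005366
∂h/∂y = [(-65)·(+0.2) − 35·(-0.3)] / -2050 = +0.001220
|∇h| = √(0.005366² + 0.001220²) = 0.005503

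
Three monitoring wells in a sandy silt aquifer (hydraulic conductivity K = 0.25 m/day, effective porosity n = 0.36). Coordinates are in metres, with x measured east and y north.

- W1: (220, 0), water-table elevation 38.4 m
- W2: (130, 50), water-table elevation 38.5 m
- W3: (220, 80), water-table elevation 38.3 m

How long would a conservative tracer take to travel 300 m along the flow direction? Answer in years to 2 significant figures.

540 years

With h = a·x + b·y + c and W1 as origin, the differences give:
  (-90)·a + 50·b = +0.1
  0·a + 80·b = -0.1
Eliminate b (×80 and ×50, subtract): -7200·a = 13.00 → a = ∂h/∂x = -0.001806
Back-substitute: b = ∂h/∂y = -0.001250.
|∇h| = √(-0.001806² + -0.001250²) = 0.002196
Seepage velocity v = K·i/n = 0.25 × 0.002196 / 0.36 = 0.001525 m/day.
t = 300 / 0.001525 = 1.967e+05 days = 539 years.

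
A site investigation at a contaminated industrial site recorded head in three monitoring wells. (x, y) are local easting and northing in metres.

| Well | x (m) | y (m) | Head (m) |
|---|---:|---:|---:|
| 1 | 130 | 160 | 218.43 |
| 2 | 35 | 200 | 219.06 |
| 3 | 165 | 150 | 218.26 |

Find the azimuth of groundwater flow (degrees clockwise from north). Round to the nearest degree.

175°

Differences from 1: to 2 (Δx, Δy, Δh) = (-95, 40, +0.63); to 3 = (35, -10, -0.17).
Solve a·Δx + b·Δy = Δh: det = (-95)·(-10) − 35·40 = -450.
∂h/∂x = [(+0.63)·(-10) − (-0.17)·40] / -450 = -0.001111
∂h/∂y = [(-95)·(-0.17) − 35·(+0.63)] / -450 = +0.01311
Flow direction (−∇h) has components (+0.001111 E, -0.01311 N).
Azimuth = atan2(E, N) = atan2(+0.001111, -0.01311) = 175.2° ≈ 175°.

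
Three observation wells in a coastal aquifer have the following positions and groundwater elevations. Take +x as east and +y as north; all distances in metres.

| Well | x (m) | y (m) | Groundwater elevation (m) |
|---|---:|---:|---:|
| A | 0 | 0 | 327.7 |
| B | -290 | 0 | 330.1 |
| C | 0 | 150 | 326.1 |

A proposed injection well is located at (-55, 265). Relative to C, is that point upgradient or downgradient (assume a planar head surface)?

downgradient

∂h/∂x = (330.1 − 327.7) / (-290 − 0) = -0.008276
∂h/∂y = (326.1 − 327.7) / (150 − 0) = -0.01067
Head at (-55, 265) = 327.7 + (-0.008276)·(-55) + (-0.01067)·(265) = 325.33 m.
That is lower than the 326.1 m at C, so the point is downgradient.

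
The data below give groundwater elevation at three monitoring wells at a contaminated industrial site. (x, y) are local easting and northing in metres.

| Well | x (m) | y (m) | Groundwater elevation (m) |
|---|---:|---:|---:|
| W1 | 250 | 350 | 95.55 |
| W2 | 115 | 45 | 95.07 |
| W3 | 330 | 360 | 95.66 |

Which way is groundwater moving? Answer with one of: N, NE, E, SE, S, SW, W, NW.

SW

Differences from W1: to W2 (Δx, Δy, Δh) = (-135, -305, -0.48); to W3 = (80, 10, +0.11).
Determinant of the coordinate differences = (-135)·10 − 80·(-305) = 23050.
∂h/∂x = [(-0.48)·10 − (+0.11)·(-305)] / 23050 = +0.001247
∂h/∂y = [(-135)·(+0.11) − 80·(-0.48)] / 23050 = +0.001022
Flow = −∇h = (-0.001247 east, -0.001022 north), which points southwest.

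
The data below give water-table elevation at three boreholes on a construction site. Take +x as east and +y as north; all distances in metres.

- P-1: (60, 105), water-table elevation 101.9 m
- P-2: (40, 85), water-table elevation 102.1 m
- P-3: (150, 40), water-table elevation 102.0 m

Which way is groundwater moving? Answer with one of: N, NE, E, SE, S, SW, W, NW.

With h = a·x + b·y + c and P-1 as origin, the differences give:
  (-20)·a + (-20)·b = +0.2
  90·a + (-65)·b = +0.1
Eliminate b (×(-65) and ×(-20), subtract): 3100·a = -11.00 → a = ∂h/∂x = -0.003548
Back-substitute: b = ∂h/∂y = -0.006452.
Flow = −∇h = (+0.003548 east, +0.006452 north), which points northeast.

NE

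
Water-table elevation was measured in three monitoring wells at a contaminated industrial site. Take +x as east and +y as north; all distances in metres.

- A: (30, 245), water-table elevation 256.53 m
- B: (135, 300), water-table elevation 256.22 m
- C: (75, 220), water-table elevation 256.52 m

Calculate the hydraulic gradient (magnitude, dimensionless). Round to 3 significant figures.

Taking A as reference: B−A = (105, 55, -0.31); C−A = (45, -25, -0.01).
Determinant of the coordinate differences = 105·(-25) − 45·55 = -5100.
∂h/∂x = [(-0.31)·(-25) − (-0.01)·55] / -5100 = -0.001627
∂h/∂y = [105·(-0.01) − 45·(-0.31)] / -5100 = -0.002529
|∇h| = √(-0.001627² + -0.002529²) = 0.003007

0.00301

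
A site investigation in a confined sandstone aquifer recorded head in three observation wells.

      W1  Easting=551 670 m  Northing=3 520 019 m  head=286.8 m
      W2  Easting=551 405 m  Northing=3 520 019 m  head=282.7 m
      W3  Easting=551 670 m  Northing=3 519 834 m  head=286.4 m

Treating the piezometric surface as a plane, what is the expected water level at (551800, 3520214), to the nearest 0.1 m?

289.2 m

∂h/∂x = (282.7 − 286.8) / (551405 − 551670) = +0.01547
∂h/∂y = (286.4 − 286.8) / (3519834 − 3520019) = +0.002162
h(551800, 3520214) = 286.8 + (+0.01547)·(130) + (+0.002162)·(195) = 286.8 +2.011 +0.422 = 289.233 m.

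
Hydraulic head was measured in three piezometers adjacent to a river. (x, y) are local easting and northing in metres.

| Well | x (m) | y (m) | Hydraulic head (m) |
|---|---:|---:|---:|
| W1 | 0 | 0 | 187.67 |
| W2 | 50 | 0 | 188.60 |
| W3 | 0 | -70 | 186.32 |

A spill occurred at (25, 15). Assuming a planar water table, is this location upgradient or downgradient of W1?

∂h/∂x = (188.60 − 187.67) / (50 − 0) = +0.01860
∂h/∂y = (186.32 − 187.67) / (-70 − 0) = +0.01929
Head at (25, 15) = 187.67 + (+0.01860)·(25) + (+0.01929)·(15) = 188.42 m.
That is higher than the 187.67 m at W1, so the point is upgradient.

upgradient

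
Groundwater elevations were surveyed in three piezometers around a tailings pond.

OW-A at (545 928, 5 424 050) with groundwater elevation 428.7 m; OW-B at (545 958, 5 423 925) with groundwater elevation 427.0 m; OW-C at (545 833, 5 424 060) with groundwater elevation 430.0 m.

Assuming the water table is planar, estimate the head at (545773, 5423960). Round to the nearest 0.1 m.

429.7 m

Taking OW-A as reference: OW-B−OW-A = (30, -125, -1.7); OW-C−OW-A = (-95, 10, +1.3).
Solve a·Δx + b·Δy = Δh: det = 30·10 − (-95)·(-125) = -11575.
∂h/∂x = [(-1.7)·10 − (+1.3)·(-125)] / -11575 = -0.01257
∂h/∂y = [30·(+1.3) − (-95)·(-1.7)] / -11575 = +0.01058
h(545773, 5423960) = 428.7 + (-0.01257)·(-155) + (+0.01058)·(-90) = 428.7 +1.948 -0.952 = 429.696 m.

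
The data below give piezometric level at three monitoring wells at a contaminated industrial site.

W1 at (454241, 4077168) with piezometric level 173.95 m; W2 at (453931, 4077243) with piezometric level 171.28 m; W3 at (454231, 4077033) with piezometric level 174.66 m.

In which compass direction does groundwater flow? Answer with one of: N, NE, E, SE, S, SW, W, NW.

NW

Differences from W1: to W2 (Δx, Δy, Δh) = (-310, 75, -2.67); to W3 = (-10, -135, +0.71).
Determinant of the coordinate differences = (-310)·(-135) − (-10)·75 = 42600.
∂h/∂x = [(-2.67)·(-135) − (+0.71)·75] / 42600 = +0.007211
∂h/∂y = [(-310)·(+0.71) − (-10)·(-2.67)] / 42600 = -0.005793
Flow = −∇h = (-0.007211 east, +0.005793 north), which points northwest.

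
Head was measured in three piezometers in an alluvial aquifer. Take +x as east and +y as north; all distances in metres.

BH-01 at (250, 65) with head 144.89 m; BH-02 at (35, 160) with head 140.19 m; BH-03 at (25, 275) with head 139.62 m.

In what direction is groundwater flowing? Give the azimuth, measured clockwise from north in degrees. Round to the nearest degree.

Differences from BH-01: to BH-02 (Δx, Δy, Δh) = (-215, 95, -4.70); to BH-03 = (-225, 210, -5.27).
Solve a·Δx + b·Δy = Δh: det = (-215)·210 − (-225)·95 = -23775.
∂h/∂x = [(-4.70)·210 − (-5.27)·95] / -23775 = +0.02046
∂h/∂y = [(-215)·(-5.27) − (-225)·(-4.70)] / -23775 = -0.003178
Flow direction (−∇h) has components (-0.02046 E, +0.003178 N).
Azimuth = atan2(E, N) = atan2(-0.02046, +0.003178) = 278.8° ≈ 279°.

279°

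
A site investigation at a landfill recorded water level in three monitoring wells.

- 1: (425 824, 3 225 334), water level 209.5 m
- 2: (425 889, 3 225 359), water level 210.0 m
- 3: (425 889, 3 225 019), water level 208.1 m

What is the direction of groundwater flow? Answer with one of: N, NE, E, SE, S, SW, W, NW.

With h = a·x + b·y + c and 1 as origin, the differences give:
  65·a + 25·b = +0.5
  65·a + (-315)·b = -1.4
Eliminate b (×(-315) and ×25, subtract): -22100·a = -122.50 → a = ∂h/∂x = +0.005543
Back-substitute: b = ∂h/∂y = +0.005588.
Flow = −∇h = (-0.005543 east, -0.005588 north), which points southwest.

SW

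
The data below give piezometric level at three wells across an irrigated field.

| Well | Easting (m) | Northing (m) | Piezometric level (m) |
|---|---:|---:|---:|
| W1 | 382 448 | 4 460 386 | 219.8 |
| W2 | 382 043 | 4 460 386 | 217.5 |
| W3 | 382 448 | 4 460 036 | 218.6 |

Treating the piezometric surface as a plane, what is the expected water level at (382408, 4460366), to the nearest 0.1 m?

219.5 m

∂h/∂x = (217.5 − 219.8) / (382043 − 382448) = +0.005679
∂h/∂y = (218.6 − 219.8) / (4460036 − 4460386) = +0.003429
h(382408, 4460366) = 219.8 + (+0.005679)·(-40) + (+0.003429)·(-20) = 219.8 -0.227 -0.069 = 219.504 m.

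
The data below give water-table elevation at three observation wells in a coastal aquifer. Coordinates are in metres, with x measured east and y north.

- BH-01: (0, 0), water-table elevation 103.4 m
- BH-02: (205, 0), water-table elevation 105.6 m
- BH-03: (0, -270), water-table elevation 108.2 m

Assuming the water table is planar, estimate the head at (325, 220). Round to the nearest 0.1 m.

103.0 m

∂h/∂x = (105.6 − 103.4) / (205 − 0) = +0.01073
∂h/∂y = (108.2 − 103.4) / (-270 − 0) = -0.01778
h(325, 220) = 103.4 + (+0.01073)·(325) + (-0.01778)·(220) = 103.4 +3.488 -3.911 = 102.977 m.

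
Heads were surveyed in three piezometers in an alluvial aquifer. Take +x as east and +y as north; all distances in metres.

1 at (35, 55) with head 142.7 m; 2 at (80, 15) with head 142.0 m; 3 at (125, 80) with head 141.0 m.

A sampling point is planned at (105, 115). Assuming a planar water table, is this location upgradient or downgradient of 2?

downgradient

Differences from 1: to 2 (Δx, Δy, Δh) = (45, -40, -0.7); to 3 = (90, 25, -1.7).
Solve a·Δx + b·Δy = Δh: det = 45·25 − 90·(-40) = 4725.
∂h/∂x = [(-0.7)·25 − (-1.7)·(-40)] / 4725 = -0.01810
∂h/∂y = [45·(-1.7) − 90·(-0.7)] / 4725 = -0.002857
Head at (105, 115) = 142.7 + (-0.01810)·(70) + (-0.002857)·(60) = 141.26 m.
That is lower than the 142.0 m at 2, so the point is downgradient.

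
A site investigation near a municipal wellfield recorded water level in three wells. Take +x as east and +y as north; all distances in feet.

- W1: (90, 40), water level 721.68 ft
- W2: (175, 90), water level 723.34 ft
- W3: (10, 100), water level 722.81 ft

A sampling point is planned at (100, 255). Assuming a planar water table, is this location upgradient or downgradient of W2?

Taking W1 as reference: W2−W1 = (85, 50, +1.66); W3−W1 = (-80, 60, +1.13).
Solve a·Δx + b·Δy = Δh: det = 85·60 − (-80)·50 = 9100.
∂h/∂x = [(+1.66)·60 − (+1.13)·50] / 9100 = +0.004736
∂h/∂y = [85·(+1.13) − (-80)·(+1.66)] / 9100 = +0.02515
Head at (100, 255) = 721.68 + (+0.004736)·(10) + (+0.02515)·(215) = 727.13 ft.
That is higher than the 723.34 ft at W2, so the point is upgradient.

upgradient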